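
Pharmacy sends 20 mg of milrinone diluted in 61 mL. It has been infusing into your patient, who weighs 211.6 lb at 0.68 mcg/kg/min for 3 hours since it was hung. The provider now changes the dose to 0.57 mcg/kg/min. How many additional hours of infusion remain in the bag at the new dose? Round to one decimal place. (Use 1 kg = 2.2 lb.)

2.5 hours

Initial rate:
Weight = 211.6 lb ÷ 2.2 lb/kg = 96.18182 kg
Dose = 0.68 mcg/kg/min × 96.18182 kg = 65.40364 mcg/min
65.40364 mcg/min × 60 min/hr = 3924.218 mcg/hr
Concentration = 20 mg ÷ 61 mL = 0.3278689 mg/mL = 327.8689 mcg/mL
Rate = 3924.218 mcg/hr ÷ 327.8689 mcg/mL = 11.96887 mL/hr
Volume infused so far = 11.96887 mL/hr × 3 hr = 35.9066 mL
Volume remaining = 61 − 35.9066 = 25.0934 mL
New rate:
Dose = 0.57 mcg/kg/min × 96.18182 kg = 54.82364 mcg/min
54.82364 mcg/min × 60 min/hr = 3289.418 mcg/hr
Rate = 3289.418 mcg/hr ÷ 327.8689 mcg/mL = 10.03273 mL/hr
Time remaining = 25.0934 mL ÷ 10.03273 mL/hr = 2.501155 hr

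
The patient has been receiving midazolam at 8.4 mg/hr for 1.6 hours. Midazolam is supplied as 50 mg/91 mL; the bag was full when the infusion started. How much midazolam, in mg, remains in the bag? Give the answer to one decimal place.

36.6 mg

Concentration = 50 mg ÷ 91 mL = 0.5494505 mg/mL
Rate = 8.4 mg/hr ÷ 0.5494505 mg/mL = 15.288 mL/hr
Volume infused = 15.288 mL/hr × 1.6 hr = 24.4608 mL
Volume remaining = 91 − 24.4608 = 66.5392 mL
Drug remaining = 66.5392 mL × 0.5494505 mg/mL = 36.56 mg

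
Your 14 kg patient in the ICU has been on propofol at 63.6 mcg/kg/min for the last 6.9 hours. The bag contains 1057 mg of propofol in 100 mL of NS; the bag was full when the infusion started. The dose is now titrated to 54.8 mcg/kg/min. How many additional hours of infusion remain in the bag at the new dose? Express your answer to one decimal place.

Initial rate:
Dose = 63.6 mcg/kg/min × 14 kg = 890.4 mcg/min
890.4 mcg/min × 60 min/hr = 53424 mcg/hr
Concentration = 1057 mg ÷ 100 mL = 10.57 mg/mL = 10570 mcg/mL
Rate = 53424 mcg/hr ÷ 10570 mcg/mL = 5.054305 mL/hr
Volume infused so far = 5.054305 mL/hr × 6.9 hr = 34.8747 mL
Volume remaining = 100 − 34.8747 = 65.1253 mL
New rate:
Dose = 54.8 mcg/kg/min × 14 kg = 767.2 mcg/min
767.2 mcg/min × 60 min/hr = 46032 mcg/hr
Rate = 46032 mcg/hr ÷ 10570 mcg/mL = 4.354967 mL/hr
Time remaining = 65.1253 mL ÷ 4.354967 mL/hr = 14.95426 hr

15.0 hours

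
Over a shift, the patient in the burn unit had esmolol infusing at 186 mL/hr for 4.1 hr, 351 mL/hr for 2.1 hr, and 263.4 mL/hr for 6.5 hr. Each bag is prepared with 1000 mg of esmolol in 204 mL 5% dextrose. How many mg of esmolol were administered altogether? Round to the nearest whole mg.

15744 mg

Concentration = 1000 mg ÷ 204 mL = 4.901961 mg/mL
Stage 1: 186 mL/hr × 4.1 hr = 762.6 mL → 762.6 mL × 4.901961 mg/mL = 3738.235 mg
Stage 2: 351 mL/hr × 2.1 hr = 737.1 mL → 737.1 mL × 4.901961 mg/mL = 3613.235 mg
Stage 3: 263.4 mL/hr × 6.5 hr = 1712.1 mL → 1712.1 mL × 4.901961 mg/mL = 8392.647 mg
Total = 3738.235 + 3613.235 + 8392.647 = 15744.12 mg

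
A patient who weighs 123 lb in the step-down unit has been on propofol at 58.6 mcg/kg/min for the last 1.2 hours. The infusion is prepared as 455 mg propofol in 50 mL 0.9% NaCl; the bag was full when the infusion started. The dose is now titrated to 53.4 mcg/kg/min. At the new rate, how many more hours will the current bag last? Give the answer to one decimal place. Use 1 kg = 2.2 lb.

1.2 hours

Initial rate:
Weight = 123 lb ÷ 2.2 lb/kg = 55.90909 kg
Dose = 58.6 mcg/kg/min × 55.90909 kg = 3276.273 mcg/min
3276.273 mcg/min × 60 min/hr = 196576.4 mcg/hr
Concentration = 455 mg ÷ 50 mL = 9.1 mg/mL = 9100 mcg/mL
Rate = 196576.4 mcg/hr ÷ 9100 mcg/mL = 21.6018 mL/hr
Volume infused so far = 21.6018 mL/hr × 1.2 hr = 25.92216 mL
Volume remaining = 50 − 25.92216 = 24.07784 mL
New rate:
Dose = 53.4 mcg/kg/min × 55.90909 kg = 2985.545 mcg/min
2985.545 mcg/min × 60 min/hr = 179132.7 mcg/hr
Rate = 179132.7 mcg/hr ÷ 9100 mcg/mL = 19.68492 mL/hr
Time remaining = 24.07784 mL ÷ 19.68492 mL/hr = 1.223162 hr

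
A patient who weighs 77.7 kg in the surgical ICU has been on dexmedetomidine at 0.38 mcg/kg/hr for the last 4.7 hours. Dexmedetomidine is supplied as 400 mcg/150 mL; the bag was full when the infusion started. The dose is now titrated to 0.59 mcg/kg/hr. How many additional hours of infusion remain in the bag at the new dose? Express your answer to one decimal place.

5.7 hours

Initial rate:
Dose = 0.38 mcg/kg/hr × 77.7 kg = 29.526 mcg/hr
Concentration = 400 mcg ÷ 150 mL = 2.666667 mcg/mL
Rate = 29.526 mcg/hr ÷ 2.666667 mcg/mL = 11.07225 mL/hr
Volume infused so far = 11.07225 mL/hr × 4.7 hr = 52.03958 mL
Volume remaining = 150 − 52.03958 = 97.96042 mL
New rate:
Dose = 0.59 mcg/kg/hr × 77.7 kg = 45.843 mcg/hr
Rate = 45.843 mcg/hr ÷ 2.666667 mcg/mL = 17.19112 mL/hr
Time remaining = 97.96042 mL ÷ 17.19112 mL/hr = 5.698314 hr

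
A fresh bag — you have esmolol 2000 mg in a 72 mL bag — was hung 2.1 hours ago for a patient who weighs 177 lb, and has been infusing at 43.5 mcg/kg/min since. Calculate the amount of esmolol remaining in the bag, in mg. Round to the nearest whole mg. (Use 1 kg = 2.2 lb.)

Weight = 177 lb ÷ 2.2 lb/kg = 80.45455 kg
Dose = 43.5 mcg/kg/min × 80.45455 kg = 3499.773 mcg/min
3499.773 mcg/min × 60 min/hr = 209986.4 mcg/hr
Concentration = 2000 mg ÷ 72 mL = 27.77778 mg/mL = 27777.78 mcg/mL
Rate = 209986.4 mcg/hr ÷ 27777.78 mcg/mL = 7.559509 mL/hr
Volume infused = 7.559509 mL/hr × 2.1 hr = 15.87497 mL
Volume remaining = 72 − 15.87497 = 56.12503 mL
Drug remaining = 56.12503 mL × 27777.78 mcg/mL = 1559029 mcg = 1559.029 mg

1559 mg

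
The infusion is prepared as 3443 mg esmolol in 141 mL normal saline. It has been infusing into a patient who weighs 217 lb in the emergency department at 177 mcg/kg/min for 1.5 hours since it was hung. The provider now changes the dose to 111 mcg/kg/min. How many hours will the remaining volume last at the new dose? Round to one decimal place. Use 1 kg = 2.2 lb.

Initial rate:
Weight = 217 lb ÷ 2.2 lb/kg = 98.63636 kg
Dose = 177 mcg/kg/min × 98.63636 kg = 17458.64 mcg/min
17458.64 mcg/min × 60 min/hr = 1047518 mcg/hr
Concentration = 3443 mg ÷ 141 mL = 24.41844 mg/mL = 24418.44 mcg/mL
Rate = 1047518 mcg/hr ÷ 24418.44 mcg/mL = 42.89865 mL/hr
Volume infused so far = 42.89865 mL/hr × 1.5 hr = 64.34798 mL
Volume remaining = 141 − 64.34798 = 76.65202 mL
New rate:
Dose = 111 mcg/kg/min × 98.63636 kg = 10948.64 mcg/min
10948.64 mcg/min × 60 min/hr = 656918.2 mcg/hr
Rate = 656918.2 mcg/hr ÷ 24418.44 mcg/mL = 26.90255 mL/hr
Time remaining = 76.65202 mL ÷ 26.90255 mL/hr = 2.849248 hr

2.8 hours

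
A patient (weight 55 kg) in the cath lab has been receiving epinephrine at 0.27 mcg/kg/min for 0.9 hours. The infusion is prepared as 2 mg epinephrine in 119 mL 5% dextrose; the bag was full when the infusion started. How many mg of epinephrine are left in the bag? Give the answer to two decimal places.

Dose = 0.27 mcg/kg/min × 55 kg = 14.85 mcg/min
14.85 mcg/min × 60 min/hr = 891 mcg/hr
Concentration = 2 mg ÷ 119 mL = 0.01680672 mg/mL = 16.80672 mcg/mL
Rate = 891 mcg/hr ÷ 16.80672 mcg/mL = 53.0145 mL/hr
Volume infused = 53.0145 mL/hr × 0.9 hr = 47.71305 mL
Volume remaining = 119 − 47.71305 = 71.28695 mL
Drug remaining = 71.28695 mL × 16.80672 mcg/mL = 1198.1 mcg = 1.1981 mg

1.20 mg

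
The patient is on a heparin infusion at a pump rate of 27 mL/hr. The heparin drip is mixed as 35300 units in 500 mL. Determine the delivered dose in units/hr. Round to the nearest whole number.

1906 units/hr

Concentration = 35300 units ÷ 500 mL = 70.6 units/mL
Drug rate = 27 mL/hr × 70.6 units/mL = 1906.2 units/hr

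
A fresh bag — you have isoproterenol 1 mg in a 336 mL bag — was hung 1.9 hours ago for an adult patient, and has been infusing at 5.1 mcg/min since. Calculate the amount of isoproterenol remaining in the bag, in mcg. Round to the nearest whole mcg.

5.1 mcg/min × 60 min/hr = 306 mcg/hr
Concentration = 1 mg ÷ 336 mL = 0.00297619 mg/mL = 2.97619 mcg/mL
Rate = 306 mcg/hr ÷ 2.97619 mcg/mL = 102.816 mL/hr
Volume infused = 102.816 mL/hr × 1.9 hr = 195.3504 mL
Volume remaining = 336 − 195.3504 = 140.6496 mL
Drug remaining = 140.6496 mL × 2.97619 mcg/mL = 418.6 mcg

419 mcg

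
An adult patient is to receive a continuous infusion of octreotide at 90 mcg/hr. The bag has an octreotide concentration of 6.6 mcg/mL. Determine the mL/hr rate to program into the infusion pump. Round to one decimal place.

13.6 mL/hr

Rate = 90 mcg/hr ÷ 6.6 mcg/mL = 13.63636 mL/hr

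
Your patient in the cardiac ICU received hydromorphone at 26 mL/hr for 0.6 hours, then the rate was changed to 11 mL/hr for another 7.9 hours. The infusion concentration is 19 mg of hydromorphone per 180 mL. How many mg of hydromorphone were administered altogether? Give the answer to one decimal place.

10.8 mg

Concentration = 19 mg ÷ 180 mL = 0.1055556 mg/mL
Stage 1: 26 mL/hr × 0.6 hr = 15.6 mL → 15.6 mL × 0.1055556 mg/mL = 1.646667 mg
Stage 2: 11 mL/hr × 7.9 hr = 86.9 mL → 86.9 mL × 0.1055556 mg/mL = 9.172778 mg
Total = 1.646667 + 9.172778 = 10.81944 mg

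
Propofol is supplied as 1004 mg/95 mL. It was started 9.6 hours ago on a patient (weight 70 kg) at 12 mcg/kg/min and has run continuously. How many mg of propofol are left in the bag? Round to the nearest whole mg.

Dose = 12 mcg/kg/min × 70 kg = 840 mcg/min
840 mcg/min × 60 min/hr = 50400 mcg/hr
Concentration = 1004 mg ÷ 95 mL = 10.56842 mg/mL = 10568.42 mcg/mL
Rate = 50400 mcg/hr ÷ 10568.42 mcg/mL = 4.768924 mL/hr
Volume infused = 4.768924 mL/hr × 9.6 hr = 45.78167 mL
Volume remaining = 95 − 45.78167 = 49.21833 mL
Drug remaining = 49.21833 mL × 10568.42 mcg/mL = 520160 mcg = 520.16 mg

520 mg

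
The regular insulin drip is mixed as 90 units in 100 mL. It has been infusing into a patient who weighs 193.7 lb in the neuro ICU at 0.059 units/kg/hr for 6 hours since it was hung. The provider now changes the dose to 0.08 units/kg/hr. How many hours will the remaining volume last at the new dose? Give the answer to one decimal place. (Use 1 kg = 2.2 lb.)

8.4 hours

Initial rate:
Weight = 193.7 lb ÷ 2.2 lb/kg = 88.04545 kg
Dose = 0.059 units/kg/hr × 88.04545 kg = 5.194682 units/hr
Concentration = 90 units ÷ 100 mL = 0.9 units/mL
Rate = 5.194682 units/hr ÷ 0.9 units/mL = 5.771869 mL/hr
Volume infused so far = 5.771869 mL/hr × 6 hr = 34.63121 mL
Volume remaining = 100 − 34.63121 = 65.36879 mL
New rate:
Dose = 0.08 units/kg/hr × 88.04545 kg = 7.043636 units/hr
Rate = 7.043636 units/hr ÷ 0.9 units/mL = 7.826263 mL/hr
Time remaining = 65.36879 mL ÷ 7.826263 mL/hr = 8.352491 hr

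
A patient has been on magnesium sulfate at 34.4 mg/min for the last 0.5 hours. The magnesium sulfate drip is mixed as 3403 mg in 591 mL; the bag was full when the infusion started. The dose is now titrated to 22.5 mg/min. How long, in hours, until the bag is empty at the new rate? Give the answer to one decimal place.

1.8 hours

Initial rate:
34.4 mg/min × 60 min/hr = 2064 mg/hr
Concentration = 3403 mg ÷ 591 mL = 5.758037 mg/mL
Rate = 2064 mg/hr ÷ 5.758037 mg/mL = 358.4555 mL/hr
Volume infused so far = 358.4555 mL/hr × 0.5 hr = 179.2277 mL
Volume remaining = 591 − 179.2277 = 411.7723 mL
New rate:
22.5 mg/min × 60 min/hr = 1350 mg/hr
Rate = 1350 mg/hr ÷ 5.758037 mg/mL = 234.4549 mL/hr
Time remaining = 411.7723 mL ÷ 234.4549 mL/hr = 1.756296 hr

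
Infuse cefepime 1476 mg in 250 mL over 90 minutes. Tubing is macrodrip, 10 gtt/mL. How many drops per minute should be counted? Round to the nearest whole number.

250 mL ÷ (90 min) = 2.777778 mL/min
2.777778 mL/min × 10 gtt/mL = 27.77778 gtt/min

28 gtt/min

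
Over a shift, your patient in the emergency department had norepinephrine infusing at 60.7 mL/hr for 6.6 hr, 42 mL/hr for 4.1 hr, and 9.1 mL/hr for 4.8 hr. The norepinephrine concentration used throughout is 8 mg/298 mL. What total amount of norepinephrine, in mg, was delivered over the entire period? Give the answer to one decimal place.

16.6 mg

Concentration = 8 mg ÷ 298 mL = 0.02684564 mg/mL
Stage 1: 60.7 mL/hr × 6.6 hr = 400.62 mL → 400.62 mL × 0.02684564 mg/mL = 10.7549 mg
Stage 2: 42 mL/hr × 4.1 hr = 172.2 mL → 172.2 mL × 0.02684564 mg/mL = 4.622819 mg
Stage 3: 9.1 mL/hr × 4.8 hr = 43.68 mL → 43.68 mL × 0.02684564 mg/mL = 1.172617 mg
Total = 10.7549 + 4.622819 + 1.172617 = 16.55034 mg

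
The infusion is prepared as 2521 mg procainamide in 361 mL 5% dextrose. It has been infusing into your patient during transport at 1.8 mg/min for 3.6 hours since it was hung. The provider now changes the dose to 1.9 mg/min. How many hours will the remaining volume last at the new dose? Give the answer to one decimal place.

18.7 hours

Initial rate:
1.8 mg/min × 60 min/hr = 108 mg/hr
Concentration = 2521 mg ÷ 361 mL = 6.98338 mg/mL
Rate = 108 mg/hr ÷ 6.98338 mg/mL = 15.46529 mL/hr
Volume infused so far = 15.46529 mL/hr × 3.6 hr = 55.67505 mL
Volume remaining = 361 − 55.67505 = 305.325 mL
New rate:
1.9 mg/min × 60 min/hr = 114 mg/hr
Rate = 114 mg/hr ÷ 6.98338 mg/mL = 16.32447 mL/hr
Time remaining = 305.325 mL ÷ 16.32447 mL/hr = 18.70351 hr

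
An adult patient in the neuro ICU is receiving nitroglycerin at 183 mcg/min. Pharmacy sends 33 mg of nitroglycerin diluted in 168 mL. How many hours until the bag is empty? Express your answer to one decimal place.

3.0 hours

183 mcg/min × 60 min/hr = 10980 mcg/hr
Concentration = 33 mg ÷ 168 mL = 0.1964286 mg/mL = 196.4286 mcg/mL
Rate = 10980 mcg/hr ÷ 196.4286 mcg/mL = 55.89818 mL/hr
Duration = 168 mL ÷ 55.89818 mL/hr = 3.005464 hr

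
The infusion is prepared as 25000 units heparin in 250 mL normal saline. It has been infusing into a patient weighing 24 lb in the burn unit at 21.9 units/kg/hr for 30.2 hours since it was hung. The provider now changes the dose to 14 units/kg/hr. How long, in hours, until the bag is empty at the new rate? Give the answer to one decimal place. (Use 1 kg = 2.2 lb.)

116.4 hours

Initial rate:
Weight = 24 lb ÷ 2.2 lb/kg = 10.90909 kg
Dose = 21.9 units/kg/hr × 10.90909 kg = 238.9091 units/hr
Concentration = 25000 units ÷ 250 mL = 100 units/mL
Rate = 238.9091 units/hr ÷ 100 units/mL = 2.389091 mL/hr
Volume infused so far = 2.389091 mL/hr × 30.2 hr = 72.15055 mL
Volume remaining = 250 − 72.15055 = 177.8495 mL
New rate:
Dose = 14 units/kg/hr × 10.90909 kg = 152.7273 units/hr
Rate = 152.7273 units/hr ÷ 100 units/mL = 1.527273 mL/hr
Time remaining = 177.8495 mL ÷ 1.527273 mL/hr = 116.449 hr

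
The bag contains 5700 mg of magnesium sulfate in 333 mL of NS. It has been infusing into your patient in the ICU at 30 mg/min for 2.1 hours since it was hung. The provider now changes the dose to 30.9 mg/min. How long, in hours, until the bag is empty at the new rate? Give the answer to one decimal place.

Initial rate:
30 mg/min × 60 min/hr = 1800 mg/hr
Concentration = 5700 mg ÷ 333 mL = 17.11712 mg/mL
Rate = 1800 mg/hr ÷ 17.11712 mg/mL = 105.1579 mL/hr
Volume infused so far = 105.1579 mL/hr × 2.1 hr = 220.8316 mL
Volume remaining = 333 − 220.8316 = 112.1684 mL
New rate:
30.9 mg/min × 60 min/hr = 1854 mg/hr
Rate = 1854 mg/hr ÷ 17.11712 mg/mL = 108.3126 mL/hr
Time remaining = 112.1684 mL ÷ 108.3126 mL/hr = 1.035599 hr

1.0 hours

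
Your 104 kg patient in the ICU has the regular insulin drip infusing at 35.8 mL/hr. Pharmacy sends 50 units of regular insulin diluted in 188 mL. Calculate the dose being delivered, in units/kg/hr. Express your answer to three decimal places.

0.092 units/kg/hr

Concentration = 50 units ÷ 188 mL = 0.2659574 units/mL
Drug rate = 35.8 mL/hr × 0.2659574 units/mL = 9.521277 units/hr
9.521277 units/hr ÷ 104 kg = 0.09155074 units/kg/hr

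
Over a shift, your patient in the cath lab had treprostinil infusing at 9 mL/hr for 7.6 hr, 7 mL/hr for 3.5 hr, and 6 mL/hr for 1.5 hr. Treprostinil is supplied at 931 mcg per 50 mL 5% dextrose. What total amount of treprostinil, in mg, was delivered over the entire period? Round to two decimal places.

Concentration = 931 mcg ÷ 50 mL = 18.62 mcg/mL
Stage 1: 9 mL/hr × 7.6 hr = 68.4 mL → 68.4 mL × 18.62 mcg/mL = 1273.608 mcg
Stage 2: 7 mL/hr × 3.5 hr = 24.5 mL → 24.5 mL × 18.62 mcg/mL = 456.19 mcg
Stage 3: 6 mL/hr × 1.5 hr = 9 mL → 9 mL × 18.62 mcg/mL = 167.58 mcg
Total = 1273.608 + 456.19 + 167.58 = 1897.378 mcg = 1.897378 mg

1.90 mg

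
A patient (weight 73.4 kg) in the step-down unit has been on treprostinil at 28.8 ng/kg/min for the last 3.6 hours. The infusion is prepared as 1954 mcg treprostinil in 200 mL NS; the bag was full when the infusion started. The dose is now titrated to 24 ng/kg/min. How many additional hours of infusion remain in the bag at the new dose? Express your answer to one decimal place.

14.2 hours

Initial rate:
Dose = 28.8 ng/kg/min × 73.4 kg = 2113.92 ng/min
2113.92 ng/min × 60 min/hr = 126835.2 ng/hr
Concentration = 1954 mcg ÷ 200 mL = 9.77 mcg/mL = 9770 ng/mL
Rate = 126835.2 ng/hr ÷ 9770 ng/mL = 12.98211 mL/hr
Volume infused so far = 12.98211 mL/hr × 3.6 hr = 46.73559 mL
Volume remaining = 200 − 46.73559 = 153.2644 mL
New rate:
Dose = 24 ng/kg/min × 73.4 kg = 1761.6 ng/min
1761.6 ng/min × 60 min/hr = 105696 ng/hr
Rate = 105696 ng/hr ÷ 9770 ng/mL = 10.81842 mL/hr
Time remaining = 153.2644 mL ÷ 10.81842 mL/hr = 14.16698 hr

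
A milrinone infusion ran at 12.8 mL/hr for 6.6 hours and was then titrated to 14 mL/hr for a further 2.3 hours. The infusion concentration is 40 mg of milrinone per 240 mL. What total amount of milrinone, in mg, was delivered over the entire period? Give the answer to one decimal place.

Concentration = 40 mg ÷ 240 mL = 0.1666667 mg/mL
Stage 1: 12.8 mL/hr × 6.6 hr = 84.48 mL → 84.48 mL × 0.1666667 mg/mL = 14.08 mg
Stage 2: 14 mL/hr × 2.3 hr = 32.2 mL → 32.2 mL × 0.1666667 mg/mL = 5.366667 mg
Total = 14.08 + 5.366667 = 19.44667 mg

19.4 mg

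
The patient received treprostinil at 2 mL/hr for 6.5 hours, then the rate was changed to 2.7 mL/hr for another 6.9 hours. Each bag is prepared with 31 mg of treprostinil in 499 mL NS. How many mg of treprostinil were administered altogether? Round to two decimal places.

Concentration = 31 mg ÷ 499 mL = 0.06212425 mg/mL
Stage 1: 2 mL/hr × 6.5 hr = 13 mL → 13 mL × 0.06212425 mg/mL = 0.8076152 mg
Stage 2: 2.7 mL/hr × 6.9 hr = 18.63 mL → 18.63 mL × 0.06212425 mg/mL = 1.157375 mg
Total = 0.8076152 + 1.157375 = 1.96499 mg

1.96 mg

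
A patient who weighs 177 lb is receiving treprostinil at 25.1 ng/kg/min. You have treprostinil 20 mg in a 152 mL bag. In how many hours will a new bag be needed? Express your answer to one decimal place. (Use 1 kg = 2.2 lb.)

165.1 hours

Weight = 177 lb ÷ 2.2 lb/kg = 80.45455 kg
Dose = 25.1 ng/kg/min × 80.45455 kg = 2019.409 ng/min
2019.409 ng/min × 60 min/hr = 121164.5 ng/hr
Concentration = 20 mg ÷ 152 mL = 0.1315789 mg/mL = 131578.9 ng/mL
Rate = 121164.5 ng/hr ÷ 131578.9 ng/mL = 0.9208505 mL/hr
Duration = 152 mL ÷ 0.9208505 mL/hr = 165.0648 hr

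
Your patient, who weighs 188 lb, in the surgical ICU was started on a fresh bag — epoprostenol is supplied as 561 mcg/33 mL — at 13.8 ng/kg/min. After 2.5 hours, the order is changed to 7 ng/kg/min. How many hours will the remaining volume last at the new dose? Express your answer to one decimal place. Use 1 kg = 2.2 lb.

10.7 hours

Initial rate:
Weight = 188 lb ÷ 2.2 lb/kg = 85.45455 kg
Dose = 13.8 ng/kg/min × 85.45455 kg = 1179.273 ng/min
1179.273 ng/min × 60 min/hr = 70756.36 ng/hr
Concentration = 561 mcg ÷ 33 mL = 17 mcg/mL = 17000 ng/mL
Rate = 70756.36 ng/hr ÷ 17000 ng/mL = 4.162139 mL/hr
Volume infused so far = 4.162139 mL/hr × 2.5 hr = 10.40535 mL
Volume remaining = 33 − 10.40535 = 22.59465 mL
New rate:
Dose = 7 ng/kg/min × 85.45455 kg = 598.1818 ng/min
598.1818 ng/min × 60 min/hr = 35890.91 ng/hr
Rate = 35890.91 ng/hr ÷ 17000 ng/mL = 2.11123 mL/hr
Time remaining = 22.59465 mL ÷ 2.11123 mL/hr = 10.70213 hr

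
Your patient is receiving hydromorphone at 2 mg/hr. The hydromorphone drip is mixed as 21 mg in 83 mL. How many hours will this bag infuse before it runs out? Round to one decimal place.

10.5 hours

Concentration = 21 mg ÷ 83 mL = 0.253012 mg/mL
Rate = 2 mg/hr ÷ 0.253012 mg/mL = 7.904762 mL/hr
Duration = 83 mL ÷ 7.904762 mL/hr = 10.5 hr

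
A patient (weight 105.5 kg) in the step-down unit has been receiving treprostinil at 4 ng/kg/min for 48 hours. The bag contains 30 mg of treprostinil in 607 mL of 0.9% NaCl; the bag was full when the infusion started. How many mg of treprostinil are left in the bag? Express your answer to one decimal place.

Dose = 4 ng/kg/min × 105.5 kg = 422 ng/min
422 ng/min × 60 min/hr = 25320 ng/hr
Concentration = 30 mg ÷ 607 mL = 0.04942339 mg/mL = 49423.39 ng/mL
Rate = 25320 ng/hr ÷ 49423.39 ng/mL = 0.512308 mL/hr
Volume infused = 0.512308 mL/hr × 48 hr = 24.59078 mL
Volume remaining = 607 − 24.59078 = 582.4092 mL
Drug remaining = 582.4092 mL × 49423.39 ng/mL = 28784640 ng = 28.78464 mg

28.8 mg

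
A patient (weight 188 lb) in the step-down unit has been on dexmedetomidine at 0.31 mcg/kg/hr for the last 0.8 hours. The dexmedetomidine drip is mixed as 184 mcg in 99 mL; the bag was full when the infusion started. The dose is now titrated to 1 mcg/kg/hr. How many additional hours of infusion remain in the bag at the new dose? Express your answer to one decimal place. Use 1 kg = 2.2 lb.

1.9 hours

Initial rate:
Weight = 188 lb ÷ 2.2 lb/kg = 85.45455 kg
Dose = 0.31 mcg/kg/hr × 85.45455 kg = 26.49091 mcg/hr
Concentration = 184 mcg ÷ 99 mL = 1.858586 mcg/mL
Rate = 26.49091 mcg/hr ÷ 1.858586 mcg/mL = 14.25326 mL/hr
Volume infused so far = 14.25326 mL/hr × 0.8 hr = 11.40261 mL
Volume remaining = 99 − 11.40261 = 87.59739 mL
New rate:
Dose = 1 mcg/kg/hr × 85.45455 kg = 85.45455 mcg/hr
Rate = 85.45455 mcg/hr ÷ 1.858586 mcg/mL = 45.97826 mL/hr
Time remaining = 87.59739 mL ÷ 45.97826 mL/hr = 1.905191 hr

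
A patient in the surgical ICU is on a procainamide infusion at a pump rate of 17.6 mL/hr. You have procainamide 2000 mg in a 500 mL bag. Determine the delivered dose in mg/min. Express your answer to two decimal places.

1.17 mg/min

Concentration = 2000 mg ÷ 500 mL = 4 mg/mL
Drug rate = 17.6 mL/hr × 4 mg/mL = 70.4 mg/hr
70.4 mg/hr ÷ 60 min/hr = 1.173333 mg/min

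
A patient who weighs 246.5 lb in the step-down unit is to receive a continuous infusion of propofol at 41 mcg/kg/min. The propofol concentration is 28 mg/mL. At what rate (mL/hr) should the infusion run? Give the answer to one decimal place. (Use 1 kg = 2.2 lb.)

9.8 mL/hr

Weight = 246.5 lb ÷ 2.2 lb/kg = 112.0455 kg
Dose = 41 mcg/kg/min × 112.0455 kg = 4593.864 mcg/min
4593.864 mcg/min × 60 min/hr = 275631.8 mcg/hr
Concentration = 28 mg/mL = 28000 mcg/mL
Rate = 275631.8 mcg/hr ÷ 28000 mcg/mL = 9.843994 mL/hr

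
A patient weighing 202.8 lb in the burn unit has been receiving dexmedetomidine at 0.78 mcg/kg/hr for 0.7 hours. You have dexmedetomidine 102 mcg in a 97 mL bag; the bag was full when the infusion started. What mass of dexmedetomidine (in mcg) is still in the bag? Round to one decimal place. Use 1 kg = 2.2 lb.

Weight = 202.8 lb ÷ 2.2 lb/kg = 92.18182 kg
Dose = 0.78 mcg/kg/hr × 92.18182 kg = 71.90182 mcg/hr
Concentration = 102 mcg ÷ 97 mL = 1.051546 mcg/mL
Rate = 71.90182 mcg/hr ÷ 1.051546 mcg/mL = 68.37722 mL/hr
Volume infused = 68.37722 mL/hr × 0.7 hr = 47.86405 mL
Volume remaining = 97 − 47.86405 = 49.13595 mL
Drug remaining = 49.13595 mL × 1.051546 mcg/mL = 51.66873 mcg

51.7 mcg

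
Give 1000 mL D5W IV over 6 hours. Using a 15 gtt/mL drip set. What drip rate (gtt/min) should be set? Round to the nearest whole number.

42 gtt/min

1000 mL ÷ (6 hr × 60 = 360 min) = 2.777778 mL/min
2.777778 mL/min × 15 gtt/mL = 41.66667 gtt/min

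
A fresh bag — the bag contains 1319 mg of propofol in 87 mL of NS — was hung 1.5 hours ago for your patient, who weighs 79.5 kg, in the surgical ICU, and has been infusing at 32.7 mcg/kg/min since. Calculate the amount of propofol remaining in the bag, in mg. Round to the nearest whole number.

Dose = 32.7 mcg/kg/min × 79.5 kg = 2599.65 mcg/min
2599.65 mcg/min × 60 min/hr = 155979 mcg/hr
Concentration = 1319 mg ÷ 87 mL = 15.16092 mg/mL = 15160.92 mcg/mL
Rate = 155979 mcg/hr ÷ 15160.92 mcg/mL = 10.28823 mL/hr
Volume infused = 10.28823 mL/hr × 1.5 hr = 15.43234 mL
Volume remaining = 87 − 15.43234 = 71.56766 mL
Drug remaining = 71.56766 mL × 15160.92 mcg/mL = 1085032 mcg = 1085.032 mg

1085 mg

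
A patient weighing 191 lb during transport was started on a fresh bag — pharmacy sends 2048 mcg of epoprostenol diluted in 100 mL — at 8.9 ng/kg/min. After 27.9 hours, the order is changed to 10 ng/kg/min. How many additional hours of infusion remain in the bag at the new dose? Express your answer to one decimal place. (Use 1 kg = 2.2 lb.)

14.5 hours

Initial rate:
Weight = 191 lb ÷ 2.2 lb/kg = 86.81818 kg
Dose = 8.9 ng/kg/min × 86.81818 kg = 772.6818 ng/min
772.6818 ng/min × 60 min/hr = 46360.91 ng/hr
Concentration = 2048 mcg ÷ 100 mL = 20.48 mcg/mL = 20480 ng/mL
Rate = 46360.91 ng/hr ÷ 20480 ng/mL = 2.263716 mL/hr
Volume infused so far = 2.263716 mL/hr × 27.9 hr = 63.15768 mL
Volume remaining = 100 − 63.15768 = 36.84232 mL
New rate:
Dose = 10 ng/kg/min × 86.81818 kg = 868.1818 ng/min
868.1818 ng/min × 60 min/hr = 52090.91 ng/hr
Rate = 52090.91 ng/hr ÷ 20480 ng/mL = 2.543501 mL/hr
Time remaining = 36.84232 mL ÷ 2.543501 mL/hr = 14.48488 hr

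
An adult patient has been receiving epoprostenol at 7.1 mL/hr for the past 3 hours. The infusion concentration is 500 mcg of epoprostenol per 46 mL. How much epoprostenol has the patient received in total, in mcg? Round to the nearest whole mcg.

Concentration = 500 mcg ÷ 46 mL = 10.86957 mcg/mL = 10869.57 ng/mL
Drug rate = 7.1 mL/hr × 10869.57 ng/mL = 77173.91 ng/hr
Total = 77173.91 ng/hr × 3 hr = 231521.7 ng = 231.5217 mcg

232 mcg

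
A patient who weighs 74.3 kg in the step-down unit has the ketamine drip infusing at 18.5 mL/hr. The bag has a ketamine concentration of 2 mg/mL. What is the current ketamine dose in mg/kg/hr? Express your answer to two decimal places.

Drug rate = 18.5 mL/hr × 2 mg/mL = 37 mg/hr
37 mg/hr ÷ 74.3 kg = 0.4979812 mg/kg/hr

0.50 mg/kg/hr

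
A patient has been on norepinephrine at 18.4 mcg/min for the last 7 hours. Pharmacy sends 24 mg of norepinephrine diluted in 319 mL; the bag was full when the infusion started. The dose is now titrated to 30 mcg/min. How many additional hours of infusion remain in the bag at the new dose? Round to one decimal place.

Initial rate:
18.4 mcg/min × 60 min/hr = 1104 mcg/hr
Concentration = 24 mg ÷ 319 mL = 0.07523511 mg/mL = 75.23511 mcg/mL
Rate = 1104 mcg/hr ÷ 75.23511 mcg/mL = 14.674 mL/hr
Volume infused so far = 14.674 mL/hr × 7 hr = 102.718 mL
Volume remaining = 319 − 102.718 = 216.282 mL
New rate:
30 mcg/min × 60 min/hr = 1800 mcg/hr
Rate = 1800 mcg/hr ÷ 75.23511 mcg/mL = 23.925 mL/hr
Time remaining = 216.282 mL ÷ 23.925 mL/hr = 9.04 hr

9.0 hours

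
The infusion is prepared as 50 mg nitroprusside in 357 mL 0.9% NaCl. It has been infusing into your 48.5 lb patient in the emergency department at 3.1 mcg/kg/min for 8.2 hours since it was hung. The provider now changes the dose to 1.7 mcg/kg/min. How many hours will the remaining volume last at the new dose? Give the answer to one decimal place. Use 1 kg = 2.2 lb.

7.3 hours

Initial rate:
Weight = 48.5 lb ÷ 2.2 lb/kg = 22.04545 kg
Dose = 3.1 mcg/kg/min × 22.04545 kg = 68.34091 mcg/min
68.34091 mcg/min × 60 min/hr = 4100.455 mcg/hr
Concentration = 50 mg ÷ 357 mL = 0.140056 mg/mL = 140.056 mcg/mL
Rate = 4100.455 mcg/hr ÷ 140.056 mcg/mL = 29.27725 mL/hr
Volume infused so far = 29.27725 mL/hr × 8.2 hr = 240.0734 mL
Volume remaining = 357 − 240.0734 = 116.9266 mL
New rate:
Dose = 1.7 mcg/kg/min × 22.04545 kg = 37.47727 mcg/min
37.47727 mcg/min × 60 min/hr = 2248.636 mcg/hr
Rate = 2248.636 mcg/hr ÷ 140.056 mcg/mL = 16.05526 mL/hr
Time remaining = 116.9266 mL ÷ 16.05526 mL/hr = 7.282757 hr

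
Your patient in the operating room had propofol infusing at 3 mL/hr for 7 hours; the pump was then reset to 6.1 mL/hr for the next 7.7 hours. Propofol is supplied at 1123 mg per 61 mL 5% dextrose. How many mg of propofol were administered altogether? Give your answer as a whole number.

1251 mg

Concentration = 1123 mg ÷ 61 mL = 18.40984 mg/mL
Stage 1: 3 mL/hr × 7 hr = 21 mL → 21 mL × 18.40984 mg/mL = 386.6066 mg
Stage 2: 6.1 mL/hr × 7.7 hr = 46.97 mL → 46.97 mL × 18.40984 mg/mL = 864.71 mg
Total = 386.6066 + 864.71 = 1251.317 mg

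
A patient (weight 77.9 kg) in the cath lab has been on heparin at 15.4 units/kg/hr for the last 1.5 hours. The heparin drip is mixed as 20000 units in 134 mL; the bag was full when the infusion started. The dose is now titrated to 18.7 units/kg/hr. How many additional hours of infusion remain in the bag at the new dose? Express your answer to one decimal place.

Initial rate:
Dose = 15.4 units/kg/hr × 77.9 kg = 1199.66 units/hr
Concentration = 20000 units ÷ 134 mL = 149.2537 units/mL
Rate = 1199.66 units/hr ÷ 149.2537 units/mL = 8.037722 mL/hr
Volume infused so far = 8.037722 mL/hr × 1.5 hr = 12.05658 mL
Volume remaining = 134 − 12.05658 = 121.9434 mL
New rate:
Dose = 18.7 units/kg/hr × 77.9 kg = 1456.73 units/hr
Rate = 1456.73 units/hr ÷ 149.2537 units/mL = 9.760091 mL/hr
Time remaining = 121.9434 mL ÷ 9.760091 mL/hr = 12.49409 hr

12.5 hours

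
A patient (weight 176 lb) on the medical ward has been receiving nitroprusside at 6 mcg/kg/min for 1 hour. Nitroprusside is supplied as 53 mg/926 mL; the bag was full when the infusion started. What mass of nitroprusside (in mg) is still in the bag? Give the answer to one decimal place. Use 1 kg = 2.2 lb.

24.2 mg

Weight = 176 lb ÷ 2.2 lb/kg = 80 kg
Dose = 6 mcg/kg/min × 80 kg = 480 mcg/min
480 mcg/min × 60 min/hr = 28800 mcg/hr
Concentration = 53 mg ÷ 926 mL = 0.05723542 mg/mL = 57.23542 mcg/mL
Rate = 28800 mcg/hr ÷ 57.23542 mcg/mL = 503.1849 mL/hr
Volume infused = 503.1849 mL/hr × 1 hr = 503.1849 mL
Volume remaining = 926 − 503.1849 = 422.8151 mL
Drug remaining = 422.8151 mL × 57.23542 mcg/mL = 24200 mcg = 24.2 mg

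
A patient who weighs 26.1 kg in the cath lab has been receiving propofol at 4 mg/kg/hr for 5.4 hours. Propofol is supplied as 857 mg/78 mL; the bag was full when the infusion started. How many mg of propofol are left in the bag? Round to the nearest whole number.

Dose = 4 mg/kg/hr × 26.1 kg = 104.4 mg/hr
Concentration = 857 mg ÷ 78 mL = 10.98718 mg/mL
Rate = 104.4 mg/hr ÷ 10.98718 mg/mL = 9.501984 mL/hr
Volume infused = 9.501984 mL/hr × 5.4 hr = 51.31071 mL
Volume remaining = 78 − 51.31071 = 26.68929 mL
Drug remaining = 26.68929 mL × 10.98718 mg/mL = 293.24 mg

293 mg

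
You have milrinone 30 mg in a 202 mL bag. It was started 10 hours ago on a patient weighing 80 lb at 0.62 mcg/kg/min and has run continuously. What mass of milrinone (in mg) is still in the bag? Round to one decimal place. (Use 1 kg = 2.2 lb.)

16.5 mg

Weight = 80 lb ÷ 2.2 lb/kg = 36.36364 kg
Dose = 0.62 mcg/kg/min × 36.36364 kg = 22.54545 mcg/min
22.54545 mcg/min × 60 min/hr = 1352.727 mcg/hr
Concentration = 30 mg ÷ 202 mL = 0.1485149 mg/mL = 148.5149 mcg/mL
Rate = 1352.727 mcg/hr ÷ 148.5149 mcg/mL = 9.108364 mL/hr
Volume infused = 9.108364 mL/hr × 10 hr = 91.08364 mL
Volume remaining = 202 − 91.08364 = 110.9164 mL
Drug remaining = 110.9164 mL × 148.5149 mcg/mL = 16472.73 mcg = 16.47273 mg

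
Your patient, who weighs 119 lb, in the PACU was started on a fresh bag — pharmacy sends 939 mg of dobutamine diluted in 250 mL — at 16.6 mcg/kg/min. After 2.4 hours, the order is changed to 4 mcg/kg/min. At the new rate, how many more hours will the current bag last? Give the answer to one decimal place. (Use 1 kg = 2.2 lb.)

Initial rate:
Weight = 119 lb ÷ 2.2 lb/kg = 54.09091 kg
Dose = 16.6 mcg/kg/min × 54.09091 kg = 897.9091 mcg/min
897.9091 mcg/min × 60 min/hr = 53874.55 mcg/hr
Concentration = 939 mg ÷ 250 mL = 3.756 mg/mL = 3756 mcg/mL
Rate = 53874.55 mcg/hr ÷ 3756 mcg/mL = 14.3436 mL/hr
Volume infused so far = 14.3436 mL/hr × 2.4 hr = 34.42463 mL
Volume remaining = 250 − 34.42463 = 215.5754 mL
New rate:
Dose = 4 mcg/kg/min × 54.09091 kg = 216.3636 mcg/min
216.3636 mcg/min × 60 min/hr = 12981.82 mcg/hr
Rate = 12981.82 mcg/hr ÷ 3756 mcg/mL = 3.456288 mL/hr
Time remaining = 215.5754 mL ÷ 3.456288 mL/hr = 62.37193 hr

62.4 hours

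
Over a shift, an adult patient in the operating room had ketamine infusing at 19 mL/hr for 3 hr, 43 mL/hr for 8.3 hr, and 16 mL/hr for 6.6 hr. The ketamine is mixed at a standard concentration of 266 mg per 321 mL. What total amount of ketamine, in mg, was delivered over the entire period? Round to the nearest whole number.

Concentration = 266 mg ÷ 321 mL = 0.8286604 mg/mL
Stage 1: 19 mL/hr × 3 hr = 57 mL → 57 mL × 0.8286604 mg/mL = 47.23364 mg
Stage 2: 43 mL/hr × 8.3 hr = 356.9 mL → 356.9 mL × 0.8286604 mg/mL = 295.7489 mg
Stage 3: 16 mL/hr × 6.6 hr = 105.6 mL → 105.6 mL × 0.8286604 mg/mL = 87.50654 mg
Total = 47.23364 + 295.7489 + 87.50654 = 430.4891 mg

430 mg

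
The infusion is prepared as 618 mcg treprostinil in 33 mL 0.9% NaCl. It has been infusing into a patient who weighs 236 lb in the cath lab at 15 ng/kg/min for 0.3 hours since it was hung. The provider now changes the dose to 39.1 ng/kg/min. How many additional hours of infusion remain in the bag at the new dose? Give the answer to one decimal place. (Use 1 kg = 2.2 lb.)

2.3 hours

Initial rate:
Weight = 236 lb ÷ 2.2 lb/kg = 107.2727 kg
Dose = 15 ng/kg/min × 107.2727 kg = 1609.091 ng/min
1609.091 ng/min × 60 min/hr = 96545.45 ng/hr
Concentration = 618 mcg ÷ 33 mL = 18.72727 mcg/mL = 18727.27 ng/mL
Rate = 96545.45 ng/hr ÷ 18727.27 ng/mL = 5.15534 mL/hr
Volume infused so far = 5.15534 mL/hr × 0.3 hr = 1.546602 mL
Volume remaining = 33 − 1.546602 = 31.4534 mL
New rate:
Dose = 39.1 ng/kg/min × 107.2727 kg = 4194.364 ng/min
4194.364 ng/min × 60 min/hr = 251661.8 ng/hr
Rate = 251661.8 ng/hr ÷ 18727.27 ng/mL = 13.43825 mL/hr
Time remaining = 31.4534 mL ÷ 13.43825 mL/hr = 2.340587 hr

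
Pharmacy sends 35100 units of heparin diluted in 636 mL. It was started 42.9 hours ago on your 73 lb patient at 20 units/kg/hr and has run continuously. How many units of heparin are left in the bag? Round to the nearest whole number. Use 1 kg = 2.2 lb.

Weight = 73 lb ÷ 2.2 lb/kg = 33.18182 kg
Dose = 20 units/kg/hr × 33.18182 kg = 663.6364 units/hr
Concentration = 35100 units ÷ 636 mL = 55.18868 units/mL
Rate = 663.6364 units/hr ÷ 55.18868 units/mL = 12.02486 mL/hr
Volume infused = 12.02486 mL/hr × 42.9 hr = 515.8667 mL
Volume remaining = 636 − 515.8667 = 120.1333 mL
Drug remaining = 120.1333 mL × 55.18868 units/mL = 6630 units

6630 units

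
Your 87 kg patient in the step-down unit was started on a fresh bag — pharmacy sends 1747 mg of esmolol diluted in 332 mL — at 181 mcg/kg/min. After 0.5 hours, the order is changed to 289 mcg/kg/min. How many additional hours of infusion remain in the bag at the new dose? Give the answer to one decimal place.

0.8 hours

Initial rate:
Dose = 181 mcg/kg/min × 87 kg = 15747 mcg/min
15747 mcg/min × 60 min/hr = 944820 mcg/hr
Concentration = 1747 mg ÷ 332 mL = 5.262048 mg/mL = 5262.048 mcg/mL
Rate = 944820 mcg/hr ÷ 5262.048 mcg/mL = 179.5537 mL/hr
Volume infused so far = 179.5537 mL/hr × 0.5 hr = 89.77683 mL
Volume remaining = 332 − 89.77683 = 242.2232 mL
New rate:
Dose = 289 mcg/kg/min × 87 kg = 25143 mcg/min
25143 mcg/min × 60 min/hr = 1508580 mcg/hr
Rate = 1508580 mcg/hr ÷ 5262.048 mcg/mL = 286.6906 mL/hr
Time remaining = 242.2232 mL ÷ 286.6906 mL/hr = 0.8448939 hr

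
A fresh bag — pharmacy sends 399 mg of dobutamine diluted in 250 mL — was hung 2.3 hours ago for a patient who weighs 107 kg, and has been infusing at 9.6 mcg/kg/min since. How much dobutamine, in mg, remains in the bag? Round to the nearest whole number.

257 mg

Dose = 9.6 mcg/kg/min × 107 kg = 1027.2 mcg/min
1027.2 mcg/min × 60 min/hr = 61632 mcg/hr
Concentration = 399 mg ÷ 250 mL = 1.596 mg/mL = 1596 mcg/mL
Rate = 61632 mcg/hr ÷ 1596 mcg/mL = 38.61654 mL/hr
Volume infused = 38.61654 mL/hr × 2.3 hr = 88.81805 mL
Volume remaining = 250 − 88.81805 = 161.182 mL
Drug remaining = 161.182 mL × 1596 mcg/mL = 257246.4 mcg = 257.2464 mg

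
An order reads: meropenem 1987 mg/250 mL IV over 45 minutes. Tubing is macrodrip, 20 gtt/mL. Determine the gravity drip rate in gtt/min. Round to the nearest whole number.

250 mL ÷ (45 min) = 5.555556 mL/min
5.555556 mL/min × 20 gtt/mL = 111.1111 gtt/min

111 gtt/min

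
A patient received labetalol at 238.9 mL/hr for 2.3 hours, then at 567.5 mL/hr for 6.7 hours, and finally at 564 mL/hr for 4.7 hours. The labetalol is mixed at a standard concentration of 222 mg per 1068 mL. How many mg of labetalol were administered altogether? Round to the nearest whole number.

Concentration = 222 mg ÷ 1068 mL = 0.2078652 mg/mL
Stage 1: 238.9 mL/hr × 2.3 hr = 549.47 mL → 549.47 mL × 0.2078652 mg/mL = 114.2157 mg
Stage 2: 567.5 mL/hr × 6.7 hr = 3802.25 mL → 3802.25 mL × 0.2078652 mg/mL = 790.3553 mg
Stage 3: 564 mL/hr × 4.7 hr = 2650.8 mL → 2650.8 mL × 0.2078652 mg/mL = 551.009 mg
Total = 114.2157 + 790.3553 + 551.009 = 1455.58 mg

1456 mg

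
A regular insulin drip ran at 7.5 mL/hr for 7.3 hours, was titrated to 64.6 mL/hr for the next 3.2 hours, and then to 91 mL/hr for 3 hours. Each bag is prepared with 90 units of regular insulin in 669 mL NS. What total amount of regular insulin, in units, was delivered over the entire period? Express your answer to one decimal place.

Concentration = 90 units ÷ 669 mL = 0.1345291 units/mL
Stage 1: 7.5 mL/hr × 7.3 hr = 54.75 mL → 54.75 mL × 0.1345291 units/mL = 7.365471 units
Stage 2: 64.6 mL/hr × 3.2 hr = 206.72 mL → 206.72 mL × 0.1345291 units/mL = 27.80987 units
Stage 3: 91 mL/hr × 3 hr = 273 mL → 273 mL × 0.1345291 units/mL = 36.72646 units
Total = 7.365471 + 27.80987 + 36.72646 = 71.90179 units

71.9 units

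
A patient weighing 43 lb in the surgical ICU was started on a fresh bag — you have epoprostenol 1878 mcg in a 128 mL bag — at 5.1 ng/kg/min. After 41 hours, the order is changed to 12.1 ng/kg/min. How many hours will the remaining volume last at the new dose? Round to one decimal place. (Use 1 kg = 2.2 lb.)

115.1 hours

Initial rate:
Weight = 43 lb ÷ 2.2 lb/kg = 19.54545 kg
Dose = 5.1 ng/kg/min × 19.54545 kg = 99.68182 ng/min
99.68182 ng/min × 60 min/hr = 5980.909 ng/hr
Concentration = 1878 mcg ÷ 128 mL = 14.67188 mcg/mL = 14671.88 ng/mL
Rate = 5980.909 ng/hr ÷ 14671.88 ng/mL = 0.4076445 mL/hr
Volume infused so far = 0.4076445 mL/hr × 41 hr = 16.71342 mL
Volume remaining = 128 − 16.71342 = 111.2866 mL
New rate:
Dose = 12.1 ng/kg/min × 19.54545 kg = 236.5 ng/min
236.5 ng/min × 60 min/hr = 14190 ng/hr
Rate = 14190 ng/hr ÷ 14671.88 ng/mL = 0.9671565 mL/hr
Time remaining = 111.2866 mL ÷ 0.9671565 mL/hr = 115.0657 hr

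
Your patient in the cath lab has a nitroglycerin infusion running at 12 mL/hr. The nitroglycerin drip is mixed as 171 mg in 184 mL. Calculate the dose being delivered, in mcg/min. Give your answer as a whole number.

186 mcg/min

Concentration = 171 mg ÷ 184 mL = 0.9293478 mg/mL = 929.3478 mcg/mL
Drug rate = 12 mL/hr × 929.3478 mcg/mL = 11152.17 mcg/hr
11152.17 mcg/hr ÷ 60 min/hr = 185.8696 mcg/min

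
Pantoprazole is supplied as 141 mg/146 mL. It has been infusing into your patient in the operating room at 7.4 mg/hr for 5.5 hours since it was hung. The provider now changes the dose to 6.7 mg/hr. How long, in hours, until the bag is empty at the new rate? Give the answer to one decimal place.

15.0 hours

Initial rate:
Concentration = 141 mg ÷ 146 mL = 0.9657534 mg/mL
Rate = 7.4 mg/hr ÷ 0.9657534 mg/mL = 7.662411 mL/hr
Volume infused so far = 7.662411 mL/hr × 5.5 hr = 42.14326 mL
Volume remaining = 146 − 42.14326 = 103.8567 mL
New rate:
Rate = 6.7 mg/hr ÷ 0.9657534 mg/mL = 6.937589 mL/hr
Time remaining = 103.8567 mL ÷ 6.937589 mL/hr = 14.97015 hr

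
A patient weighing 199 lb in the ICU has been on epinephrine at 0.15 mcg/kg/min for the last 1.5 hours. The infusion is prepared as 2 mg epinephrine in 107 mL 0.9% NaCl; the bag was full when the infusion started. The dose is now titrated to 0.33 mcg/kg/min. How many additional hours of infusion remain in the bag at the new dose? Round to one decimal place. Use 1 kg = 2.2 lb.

Initial rate:
Weight = 199 lb ÷ 2.2 lb/kg = 90.45455 kg
Dose = 0.15 mcg/kg/min × 90.45455 kg = 13.56818 mcg/min
13.56818 mcg/min × 60 min/hr = 814.0909 mcg/hr
Concentration = 2 mg ÷ 107 mL = 0.01869159 mg/mL = 18.69159 mcg/mL
Rate = 814.0909 mcg/hr ÷ 18.69159 mcg/mL = 43.55386 mL/hr
Volume infused so far = 43.55386 mL/hr × 1.5 hr = 65.3308 mL
Volume remaining = 107 − 65.3308 = 41.6692 mL
New rate:
Dose = 0.33 mcg/kg/min × 90.45455 kg = 29.85 mcg/min
29.85 mcg/min × 60 min/hr = 1791 mcg/hr
Rate = 1791 mcg/hr ÷ 18.69159 mcg/mL = 95.8185 mL/hr
Time remaining = 41.6692 mL ÷ 95.8185 mL/hr = 0.4348764 hr

0.4 hours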